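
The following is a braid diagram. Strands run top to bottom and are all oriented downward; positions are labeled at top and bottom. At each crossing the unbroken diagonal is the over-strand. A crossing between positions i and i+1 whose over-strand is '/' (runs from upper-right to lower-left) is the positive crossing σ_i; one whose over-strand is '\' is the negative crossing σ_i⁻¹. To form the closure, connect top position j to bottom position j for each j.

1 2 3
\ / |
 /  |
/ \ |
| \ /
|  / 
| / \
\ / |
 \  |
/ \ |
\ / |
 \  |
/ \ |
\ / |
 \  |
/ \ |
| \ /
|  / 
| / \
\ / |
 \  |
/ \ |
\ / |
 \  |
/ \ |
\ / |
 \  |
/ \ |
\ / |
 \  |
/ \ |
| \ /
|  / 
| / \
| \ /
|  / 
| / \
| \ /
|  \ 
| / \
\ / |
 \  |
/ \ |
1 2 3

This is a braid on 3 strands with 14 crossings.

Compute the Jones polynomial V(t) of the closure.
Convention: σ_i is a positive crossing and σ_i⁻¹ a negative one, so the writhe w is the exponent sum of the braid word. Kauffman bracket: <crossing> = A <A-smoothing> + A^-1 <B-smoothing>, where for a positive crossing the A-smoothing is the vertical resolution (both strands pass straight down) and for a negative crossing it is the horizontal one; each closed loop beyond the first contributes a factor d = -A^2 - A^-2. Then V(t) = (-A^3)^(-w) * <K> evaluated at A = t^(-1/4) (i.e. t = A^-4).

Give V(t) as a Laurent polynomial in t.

Reading the diagram top to bottom ('/'-over between positions i,i+1 = s_i, '\'-over = s_i^-1): braid word = s1 s2 s1^-1 s1^-1 s1^-1 s2 s1^-1 s1^-1 s1^-1 s1^-1 s2 s2 s2^-1 s1^-1.
The presented braid s1 s2 s1^-1 s1^-1 s1^-1 s2 s1^-1 s1^-1 s1^-1 s1^-1 s2 s2 s2^-1 s1^-1 on 3 strands reduces by inverse Markov moves (closure unchanged at each step):
  Deconjugate: the word is γ·β·γ⁻¹ with γ = s1 s2 (prefix) and γ⁻¹ = s2^-1 s1^-1 (suffix); strip both.
Reduced to β = s1^-1 s1^-1 s1^-1 s2 s1^-1 s1^-1 s1^-1 s1^-1 s2 s2 on 3 strands, 10 crossings.
Compute on β:
Braid: s1^-1 s1^-1 s1^-1 s2 s1^-1 s1^-1 s1^-1 s1^-1 s2 s2 on 3 strands, 10 crossings.
Writhe w = (#positive) - (#negative) = 3 - 7 = -4.
Computing the Kauffman bracket via state sum. There are 2^10 = 1024 states.
For each crossing: s=0 is the vertical smoothing, s=1 horizontal. Crossing k contributes A^(sign_k * (1 - 2*s_k)); loop factor d = -A^2 - A^-2.
Tabulate the states by total A-exponent and number of loops L (A-exp: L × count):
  A^10: L=8 ×1
  A^8: L=7 ×10
  A^6: L=6 ×44, L=8 ×1
  A^4: L=5 ×112, L=7 ×8
  A^2: L=4 ×182, L=6 ×28
  A^0: L=3 ×194, L=5 ×58
  A^-2: L=2 ×130, L=4 ×79, L=6 ×1
  A^-4: L=1 ×45, L=3 ×70, L=5 ×5
  A^-6: L=2 ×36, L=4 ×9
  A^-8: L=3 ×10
  A^-10: L=4 ×1
Each group contributes A^e * Σ count * d^(L-1):
Powers of d = -A^2 - A^-2: d^2 = A^4 + 2 + A^-4; d^3 = -A^6 - 3*A^2 - 3*A^-2 - A^-6; d^4 = A^8 + 4*A^4 + 6 + 4*A^-4 + A^-8; d^5 = -A^10 - 5*A^6 - 10*A^2 - 10*A^-2 - 5*A^-6 - A^-10; d^6 = A^12 + 6*A^8 + 15*A^4 + 20 + 15*A^-4 + 6*A^-8 + A^-12; d^7 = -A^14 - 7*A^10 - 21*A^6 - 35*A^2 - 35*A^-2 - 21*A^-6 - 7*A^-10 - A^-14.
  A^10 * (d^7) = -A^24 - 7*A^20 - 21*A^16 - 35*A^12 - 35*A^8 - 21*A^4 - 7 - A^-4
  A^8 * (10*d^6) = 10*A^20 + 60*A^16 + 150*A^12 + 200*A^8 + 150*A^4 + 60 + 10*A^-4
  A^6 * (44*d^5 + d^7) = -A^20 - 51*A^16 - 241*A^12 - 475*A^8 - 475*A^4 - 241 - 51*A^-4 - A^-8
  A^4 * (112*d^4 + 8*d^6) = 8*A^16 + 160*A^12 + 568*A^8 + 832*A^4 + 568 + 160*A^-4 + 8*A^-8
  A^2 * (182*d^3 + 28*d^5) = -28*A^12 - 322*A^8 - 826*A^4 - 826 - 322*A^-4 - 28*A^-8
  A^0 * (194*d^2 + 58*d^4) = 58*A^8 + 426*A^4 + 736 + 426*A^-4 + 58*A^-8
  A^-2 * (130*d + 79*d^3 + d^5) = -A^8 - 84*A^4 - 377 - 377*A^-4 - 84*A^-8 - A^-12
  A^-4 * (45 + 70*d^2 + 5*d^4) = 5*A^4 + 90 + 215*A^-4 + 90*A^-8 + 5*A^-12
  A^-6 * (36*d + 9*d^3) = -9 - 63*A^-4 - 63*A^-8 - 9*A^-12
  A^-8 * (10*d^2) = 10*A^-4 + 20*A^-8 + 10*A^-12
  A^-10 * (d^3) = -A^-4 - 3*A^-8 - 3*A^-12 - A^-16
Summing the groups: <K> = -A^24 + 2*A^20 - 4*A^16 + 6*A^12 - 7*A^8 + 7*A^4 - 6 + 6*A^-4 - 3*A^-8 + 2*A^-12 - A^-16
Normalise by the writhe: (-A^3)^(-w) = (-A^3)^(4) = A^12, so f(A) = A^12 * <K> = -A^36 + 2*A^32 - 4*A^28 + 6*A^24 - 7*A^20 + 7*A^16 - 6*A^12 + 6*A^8 - 3*A^4 + 2 - A^-4.
Substitute A = t^(-1/4), i.e. A^e → t^(-e/4): V(t) = -t + 2 - 3*t^-1 + 6*t^-2 - 6*t^-3 + 7*t^-4 - 7*t^-5 + 6*t^-6 - 4*t^-7 + 2*t^-8 - t^-9

Answer: -t + 2 - 3*t^-1 + 6*t^-2 - 6*t^-3 + 7*t^-4 - 7*t^-5 + 6*t^-6 - 4*t^-7 + 2*t^-8 - t^-9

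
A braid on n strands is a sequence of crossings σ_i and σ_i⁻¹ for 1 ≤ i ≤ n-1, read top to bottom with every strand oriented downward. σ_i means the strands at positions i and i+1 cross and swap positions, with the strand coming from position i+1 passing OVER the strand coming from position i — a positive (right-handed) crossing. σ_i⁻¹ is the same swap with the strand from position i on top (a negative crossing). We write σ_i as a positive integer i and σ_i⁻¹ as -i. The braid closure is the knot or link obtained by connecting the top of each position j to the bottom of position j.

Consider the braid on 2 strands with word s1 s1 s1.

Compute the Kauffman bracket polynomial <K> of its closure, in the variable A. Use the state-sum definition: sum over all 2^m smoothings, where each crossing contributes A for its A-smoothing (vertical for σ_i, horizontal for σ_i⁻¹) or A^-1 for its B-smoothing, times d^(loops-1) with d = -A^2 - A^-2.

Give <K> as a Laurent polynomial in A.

-A^5 - A^-3 + A^-7

Derivation:
Braid: s1 s1 s1 on 2 strands, 3 crossings.
Writhe w = (#positive) - (#negative) = 3 - 0 = 3.
Computing the Kauffman bracket via state sum. There are 2^3 = 8 states.
For each crossing: s=0 is the vertical smoothing, s=1 horizontal. Crossing k contributes A^(sign_k * (1 - 2*s_k)); loop factor d = -A^2 - A^-2.
  state 000: A-exp=+3, loops=2, term = A^3 * d^1
  state 001: A-exp=+1, loops=1, term = A^1 * d^0
  state 010: A-exp=+1, loops=1, term = A^1 * d^0
  state 011: A-exp=-1, loops=2, term = A^-1 * d^1
  state 100: A-exp=+1, loops=1, term = A^1 * d^0
  state 101: A-exp=-1, loops=2, term = A^-1 * d^1
  state 110: A-exp=-1, loops=2, term = A^-1 * d^1
  state 111: A-exp=-3, loops=3, term = A^-3 * d^2
Collect the terms by A-exponent (count of states per loop number):
Powers of d = -A^2 - A^-2: d^2 = A^4 + 2 + A^-4.
  A^3 * (d) = -A^5 - A
  A^1 * (3) = 3*A
  A^-1 * (3*d) = -3*A - 3*A^-3
  A^-3 * (d^2) = A + 2*A^-3 + A^-7
Summing the groups: <K> = -A^5 - A^-3 + A^-7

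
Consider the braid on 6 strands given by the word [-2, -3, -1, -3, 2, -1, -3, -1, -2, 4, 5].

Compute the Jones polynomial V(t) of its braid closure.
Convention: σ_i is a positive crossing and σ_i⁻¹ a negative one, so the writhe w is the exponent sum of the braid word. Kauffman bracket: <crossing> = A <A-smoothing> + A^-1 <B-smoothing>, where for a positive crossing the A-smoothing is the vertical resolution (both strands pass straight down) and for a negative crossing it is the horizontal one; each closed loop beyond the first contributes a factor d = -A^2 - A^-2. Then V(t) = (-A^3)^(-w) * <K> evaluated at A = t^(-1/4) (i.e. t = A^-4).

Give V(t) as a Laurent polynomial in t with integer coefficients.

t^-2 - 2*t^-3 + 5*t^-4 - 5*t^-5 + 6*t^-6 - 6*t^-7 + 4*t^-8 - 3*t^-9 + t^-10

Derivation:
The presented braid s2^-1 s3^-1 s1^-1 s3^-1 s2 s1^-1 s3^-1 s1^-1 s2^-1 s4 s5 on 6 strands reduces by inverse Markov moves (closure unchanged at each step):
  Destabilize: the word has the form β·s5 where s5 occurs only as the final letter (β ∈ B_5); drop it and the last strand → 5 strands.
  Destabilize: the word has the form β·s4 where s4 occurs only as the final letter (β ∈ B_4); drop it and the last strand → 4 strands.
Reduced to β = s2^-1 s3^-1 s1^-1 s3^-1 s2 s1^-1 s3^-1 s1^-1 s2^-1 on 4 strands, 9 crossings.
Compute on β:
Braid: s2^-1 s3^-1 s1^-1 s3^-1 s2 s1^-1 s3^-1 s1^-1 s2^-1 on 4 strands, 9 crossings.
Writhe w = (#positive) - (#negative) = 1 - 8 = -7.
State-sum expansion of <K>. There are 2^9 = 512 states.
For each crossing: s=0 is the vertical smoothing, s=1 horizontal. Crossing k contributes A^(sign_k * (1 - 2*s_k)); loop factor d = -A^2 - A^-2.
Tabulate the states by total A-exponent and number of loops L (A-exp: L × count):
  A^9: L=6 ×1
  A^7: L=5 ×9
  A^5: L=4 ×35, L=6 ×1
  A^3: L=3 ×74, L=5 ×10
  A^1: L=2 ×85, L=4 ×41
  A^-1: L=1 ×42, L=3 ×80, L=5 ×4
  A^-3: L=2 ×65, L=4 ×19
  A^-5: L=1 ×9, L=3 ×26, L=5 ×1
  A^-7: L=2 ×6, L=4 ×3
  A^-9: L=3 ×1
Each group contributes A^e * Σ count * d^(L-1):
Powers of d = -A^2 - A^-2: d^2 = A^4 + 2 + A^-4; d^3 = -A^6 - 3*A^2 - 3*A^-2 - A^-6; d^4 = A^8 + 4*A^4 + 6 + 4*A^-4 + A^-8; d^5 = -A^10 - 5*A^6 - 10*A^2 - 10*A^-2 - 5*A^-6 - A^-10.
  A^9 * (d^5) = -A^19 - 5*A^15 - 10*A^11 - 10*A^7 - 5*A^3 - A^-1
  A^7 * (9*d^4) = 9*A^15 + 36*A^11 + 54*A^7 + 36*A^3 + 9*A^-1
  A^5 * (35*d^3 + d^5) = -A^15 - 40*A^11 - 115*A^7 - 115*A^3 - 40*A^-1 - A^-5
  A^3 * (74*d^2 + 10*d^4) = 10*A^11 + 114*A^7 + 208*A^3 + 114*A^-1 + 10*A^-5
  A^1 * (85*d + 41*d^3) = -41*A^7 - 208*A^3 - 208*A^-1 - 41*A^-5
  A^-1 * (42 + 80*d^2 + 4*d^4) = 4*A^7 + 96*A^3 + 226*A^-1 + 96*A^-5 + 4*A^-9
  A^-3 * (65*d + 19*d^3) = -19*A^3 - 122*A^-1 - 122*A^-5 - 19*A^-9
  A^-5 * (9 + 26*d^2 + d^4) = A^3 + 30*A^-1 + 67*A^-5 + 30*A^-9 + A^-13
  A^-7 * (6*d + 3*d^3) = -3*A^-1 - 15*A^-5 - 15*A^-9 - 3*A^-13
  A^-9 * (d^2) = A^-5 + 2*A^-9 + A^-13
Summing the groups: <K> = -A^19 + 3*A^15 - 4*A^11 + 6*A^7 - 6*A^3 + 5*A^-1 - 5*A^-5 + 2*A^-9 - A^-13
Normalise by the writhe: (-A^3)^(-w) = (-A^3)^(7) = -A^21, so f(A) = -A^21 * <K> = A^40 - 3*A^36 + 4*A^32 - 6*A^28 + 6*A^24 - 5*A^20 + 5*A^16 - 2*A^12 + A^8.
Substitute A = t^(-1/4), i.e. A^e → t^(-e/4): V(t) = t^-2 - 2*t^-3 + 5*t^-4 - 5*t^-5 + 6*t^-6 - 6*t^-7 + 4*t^-8 - 3*t^-9 + t^-10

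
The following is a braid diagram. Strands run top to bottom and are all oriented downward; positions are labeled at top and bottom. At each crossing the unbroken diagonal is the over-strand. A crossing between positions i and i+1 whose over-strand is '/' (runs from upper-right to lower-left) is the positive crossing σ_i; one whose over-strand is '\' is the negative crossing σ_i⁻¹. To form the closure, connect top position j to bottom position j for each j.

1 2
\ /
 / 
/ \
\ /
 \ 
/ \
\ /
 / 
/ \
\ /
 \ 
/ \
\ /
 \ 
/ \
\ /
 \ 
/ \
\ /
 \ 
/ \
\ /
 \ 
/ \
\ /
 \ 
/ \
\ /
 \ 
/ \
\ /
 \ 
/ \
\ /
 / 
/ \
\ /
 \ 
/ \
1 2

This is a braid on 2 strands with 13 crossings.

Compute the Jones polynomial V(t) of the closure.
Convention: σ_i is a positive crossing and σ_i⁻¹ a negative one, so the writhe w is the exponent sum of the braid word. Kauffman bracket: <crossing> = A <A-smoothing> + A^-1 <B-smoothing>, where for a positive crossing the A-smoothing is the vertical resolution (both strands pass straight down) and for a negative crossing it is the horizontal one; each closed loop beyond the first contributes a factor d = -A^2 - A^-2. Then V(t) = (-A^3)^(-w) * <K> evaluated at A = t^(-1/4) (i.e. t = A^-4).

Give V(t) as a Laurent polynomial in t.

Reading the diagram top to bottom ('/'-over between positions i,i+1 = s_i, '\'-over = s_i^-1): braid word = s1 s1^-1 s1 s1^-1 s1^-1 s1^-1 s1^-1 s1^-1 s1^-1 s1^-1 s1^-1 s1 s1^-1.
The presented braid s1 s1^-1 s1 s1^-1 s1^-1 s1^-1 s1^-1 s1^-1 s1^-1 s1^-1 s1^-1 s1 s1^-1 on 2 strands reduces by inverse Markov moves (closure unchanged at each step):
  Deconjugate: the word is γ·β·γ⁻¹ with γ = s1 s1^-1 (prefix) and γ⁻¹ = s1 s1^-1 (suffix); strip both.
  Deconjugate: the word is γ·β·γ⁻¹ with γ = s1 (prefix) and γ⁻¹ = s1^-1 (suffix); strip both.
Reduced to β = s1^-1 s1^-1 s1^-1 s1^-1 s1^-1 s1^-1 s1^-1 on 2 strands, 7 crossings.
Compute on β:
Braid: s1^-1 s1^-1 s1^-1 s1^-1 s1^-1 s1^-1 s1^-1 on 2 strands, 7 crossings.
Writhe w = (#positive) - (#negative) = 0 - 7 = -7.
State-sum expansion of <K>. There are 2^7 = 128 states.
For each crossing: s=0 is the vertical smoothing, s=1 horizontal. Crossing k contributes A^(sign_k * (1 - 2*s_k)); loop factor d = -A^2 - A^-2.
Tabulate the states by total A-exponent and number of loops L (A-exp: L × count):
  A^7: L=7 ×1
  A^5: L=6 ×7
  A^3: L=5 ×21
  A^1: L=4 ×35
  A^-1: L=3 ×35
  A^-3: L=2 ×21
  A^-5: L=1 ×7
  A^-7: L=2 ×1
Each group contributes A^e * Σ count * d^(L-1):
Powers of d = -A^2 - A^-2: d^2 = A^4 + 2 + A^-4; d^3 = -A^6 - 3*A^2 - 3*A^-2 - A^-6; d^4 = A^8 + 4*A^4 + 6 + 4*A^-4 + A^-8; d^5 = -A^10 - 5*A^6 - 10*A^2 - 10*A^-2 - 5*A^-6 - A^-10; d^6 = A^12 + 6*A^8 + 15*A^4 + 20 + 15*A^-4 + 6*A^-8 + A^-12.
  A^7 * (d^6) = A^19 + 6*A^15 + 15*A^11 + 20*A^7 + 15*A^3 + 6*A^-1 + A^-5
  A^5 * (7*d^5) = -7*A^15 - 35*A^11 - 70*A^7 - 70*A^3 - 35*A^-1 - 7*A^-5
  A^3 * (21*d^4) = 21*A^11 + 84*A^7 + 126*A^3 + 84*A^-1 + 21*A^-5
  A^1 * (35*d^3) = -35*A^7 - 105*A^3 - 105*A^-1 - 35*A^-5
  A^-1 * (35*d^2) = 35*A^3 + 70*A^-1 + 35*A^-5
  A^-3 * (21*d) = -21*A^-1 - 21*A^-5
  A^-5 * (7) = 7*A^-5
  A^-7 * (d) = -A^-5 - A^-9
Summing the groups: <K> = A^19 - A^15 + A^11 - A^7 + A^3 - A^-1 - A^-9
Normalise by the writhe: (-A^3)^(-w) = (-A^3)^(7) = -A^21, so f(A) = -A^21 * <K> = -A^40 + A^36 - A^32 + A^28 - A^24 + A^20 + A^12.
Substitute A = t^(-1/4), i.e. A^e → t^(-e/4): V(t) = t^-3 + t^-5 - t^-6 + t^-7 - t^-8 + t^-9 - t^-10

Answer: t^-3 + t^-5 - t^-6 + t^-7 - t^-8 + t^-9 - t^-10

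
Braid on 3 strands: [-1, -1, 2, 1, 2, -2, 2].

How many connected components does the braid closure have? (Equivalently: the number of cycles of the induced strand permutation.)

2

Derivation:
Track the strand permutation on 3 strands, starting from identity.
  step 1: s1^-1 swaps positions 1,2 -> [2 1 3]
  step 2: s1^-1 swaps positions 1,2 -> [1 2 3]
  step 3: s2 swaps positions 2,3 -> [1 3 2]
  step 4: s1 swaps positions 1,2 -> [3 1 2]
  step 5: s2 swaps positions 2,3 -> [3 2 1]
  step 6: s2^-1 swaps positions 2,3 -> [3 1 2]
  step 7: s2 swaps positions 2,3 -> [3 2 1]
Final permutation (position -> original strand): [3 2 1]
Closure components = cycle count of this permutation = 2.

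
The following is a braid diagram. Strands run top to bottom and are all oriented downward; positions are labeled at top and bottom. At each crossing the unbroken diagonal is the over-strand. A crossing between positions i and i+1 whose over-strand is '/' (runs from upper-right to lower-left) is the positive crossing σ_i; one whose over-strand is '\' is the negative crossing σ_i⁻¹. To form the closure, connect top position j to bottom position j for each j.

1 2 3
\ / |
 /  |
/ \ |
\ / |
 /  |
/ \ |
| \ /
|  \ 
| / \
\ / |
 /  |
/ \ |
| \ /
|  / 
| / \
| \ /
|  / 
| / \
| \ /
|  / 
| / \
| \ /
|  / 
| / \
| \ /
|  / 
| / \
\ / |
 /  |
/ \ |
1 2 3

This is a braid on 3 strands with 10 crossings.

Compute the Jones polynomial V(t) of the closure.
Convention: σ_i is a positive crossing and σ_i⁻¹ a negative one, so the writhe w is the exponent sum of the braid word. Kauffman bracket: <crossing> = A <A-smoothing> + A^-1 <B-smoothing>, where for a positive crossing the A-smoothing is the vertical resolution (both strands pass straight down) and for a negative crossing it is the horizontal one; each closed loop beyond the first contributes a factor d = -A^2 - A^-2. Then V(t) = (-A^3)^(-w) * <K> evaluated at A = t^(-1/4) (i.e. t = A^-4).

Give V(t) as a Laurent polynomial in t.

Reading the diagram top to bottom ('/'-over between positions i,i+1 = s_i, '\'-over = s_i^-1): braid word = s1 s1 s2^-1 s1 s2 s2 s2 s2 s2 s1.
Braid: s1 s1 s2^-1 s1 s2 s2 s2 s2 s2 s1 on 3 strands, 10 crossings.
Writhe w = (#positive) - (#negative) = 9 - 1 = 8.
Computing the Kauffman bracket via state sum. There are 2^10 = 1024 states.
For each crossing: s=0 is the vertical smoothing, s=1 horizontal. Crossing k contributes A^(sign_k * (1 - 2*s_k)); loop factor d = -A^2 - A^-2.
Tabulate the states by total A-exponent and number of loops L (A-exp: L × count):
  A^10: L=2 ×1
  A^8: L=1 ×4, L=3 ×6
  A^6: L=2 ×35, L=4 ×10
  A^4: L=1 ×35, L=3 ×75, L=5 ×10
  A^2: L=2 ×115, L=4 ×90, L=6 ×5
  A^0: L=3 ×185, L=5 ×66, L=7 ×1
  A^-2: L=4 ×180, L=6 ×30
  A^-4: L=5 ×112, L=7 ×8
  A^-6: L=6 ×44, L=8 ×1
  A^-8: L=7 ×10
  A^-10: L=8 ×1
Each group contributes A^e * Σ count * d^(L-1):
Powers of d = -A^2 - A^-2: d^2 = A^4 + 2 + A^-4; d^3 = -A^6 - 3*A^2 - 3*A^-2 - A^-6; d^4 = A^8 + 4*A^4 + 6 + 4*A^-4 + A^-8; d^5 = -A^10 - 5*A^6 - 10*A^2 - 10*A^-2 - 5*A^-6 - A^-10; d^6 = A^12 + 6*A^8 + 15*A^4 + 20 + 15*A^-4 + 6*A^-8 + A^-12; d^7 = -A^14 - 7*A^10 - 21*A^6 - 35*A^2 - 35*A^-2 - 21*A^-6 - 7*A^-10 - A^-14.
  A^10 * (d) = -A^12 - A^8
  A^8 * (4 + 6*d^2) = 6*A^12 + 16*A^8 + 6*A^4
  A^6 * (35*d + 10*d^3) = -10*A^12 - 65*A^8 - 65*A^4 - 10
  A^4 * (35 + 75*d^2 + 10*d^4) = 10*A^12 + 115*A^8 + 245*A^4 + 115 + 10*A^-4
  A^2 * (115*d + 90*d^3 + 5*d^5) = -5*A^12 - 115*A^8 - 435*A^4 - 435 - 115*A^-4 - 5*A^-8
  A^0 * (185*d^2 + 66*d^4 + d^6) = A^12 + 72*A^8 + 464*A^4 + 786 + 464*A^-4 + 72*A^-8 + A^-12
  A^-2 * (180*d^3 + 30*d^5) = -30*A^8 - 330*A^4 - 840 - 840*A^-4 - 330*A^-8 - 30*A^-12
  A^-4 * (112*d^4 + 8*d^6) = 8*A^8 + 160*A^4 + 568 + 832*A^-4 + 568*A^-8 + 160*A^-12 + 8*A^-16
  A^-6 * (44*d^5 + d^7) = -A^8 - 51*A^4 - 241 - 475*A^-4 - 475*A^-8 - 241*A^-12 - 51*A^-16 - A^-20
  A^-8 * (10*d^6) = 10*A^4 + 60 + 150*A^-4 + 200*A^-8 + 150*A^-12 + 60*A^-16 + 10*A^-20
  A^-10 * (d^7) = -A^4 - 7 - 21*A^-4 - 35*A^-8 - 35*A^-12 - 21*A^-16 - 7*A^-20 - A^-24
Summing the groups: <K> = A^12 - A^8 + 3*A^4 - 4 + 5*A^-4 - 5*A^-8 + 5*A^-12 - 4*A^-16 + 2*A^-20 - A^-24
Normalise by the writhe: (-A^3)^(-w) = (-A^3)^(-8) = A^-24, so f(A) = A^-24 * <K> = A^-12 - A^-16 + 3*A^-20 - 4*A^-24 + 5*A^-28 - 5*A^-32 + 5*A^-36 - 4*A^-40 + 2*A^-44 - A^-48.
Substitute A = t^(-1/4), i.e. A^e → t^(-e/4): V(t) = -t^12 + 2*t^11 - 4*t^10 + 5*t^9 - 5*t^8 + 5*t^7 - 4*t^6 + 3*t^5 - t^4 + t^3

Answer: -t^12 + 2*t^11 - 4*t^10 + 5*t^9 - 5*t^8 + 5*t^7 - 4*t^6 + 3*t^5 - t^4 + t^3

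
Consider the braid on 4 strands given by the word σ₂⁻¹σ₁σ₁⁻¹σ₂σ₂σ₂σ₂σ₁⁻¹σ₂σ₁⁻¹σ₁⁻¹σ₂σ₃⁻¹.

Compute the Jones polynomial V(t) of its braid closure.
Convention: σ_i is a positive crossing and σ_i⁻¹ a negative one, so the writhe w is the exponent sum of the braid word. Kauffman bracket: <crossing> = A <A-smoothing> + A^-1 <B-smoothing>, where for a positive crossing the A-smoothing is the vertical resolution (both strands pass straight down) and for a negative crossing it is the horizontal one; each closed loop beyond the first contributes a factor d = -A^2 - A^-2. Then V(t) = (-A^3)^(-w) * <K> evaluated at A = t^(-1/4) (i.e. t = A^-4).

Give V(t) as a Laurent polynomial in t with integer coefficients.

-t^6 + 2*t^5 - 3*t^4 + 4*t^3 - 4*t^2 + 4*t - 2 + 2*t^-1 - t^-2

Derivation:
The presented braid s2^-1 s1 s1^-1 s2 s2 s2 s2 s1^-1 s2 s1^-1 s1^-1 s2 s3^-1 on 4 strands reduces by inverse Markov moves (closure unchanged at each step):
  Destabilize: the word has the form β·s3^-1 where s3^-1 occurs only as the final letter (β ∈ B_3); drop it and the last strand → 3 strands.
  Deconjugate: the word is γ·β·γ⁻¹ with γ = s2^-1 (prefix) and γ⁻¹ = s2 (suffix); strip both.
  Deconjugate: the word is γ·β·γ⁻¹ with γ = s1 (prefix) and γ⁻¹ = s1^-1 (suffix); strip both.
Reduced to β = s1^-1 s2 s2 s2 s2 s1^-1 s2 s1^-1 on 3 strands, 8 crossings.
Compute on β:
Braid: s1^-1 s2 s2 s2 s2 s1^-1 s2 s1^-1 on 3 strands, 8 crossings.
Writhe w = (#positive) - (#negative) = 5 - 3 = 2.
State-sum expansion of <K>. There are 2^8 = 256 states.
Smooth each crossing (0=||, 1=⌣⌢); contribution A^(Σ sign_k(1-2s_k)) * d^(L-1).
Tabulate the states by total A-exponent and number of loops L (A-exp: L × count):
  A^8: L=4 ×1
  A^6: L=3 ×8
  A^4: L=2 ×22, L=4 ×6
  A^2: L=1 ×23, L=3 ×29, L=5 ×4
  A^0: L=2 ×47, L=4 ×22, L=6 ×1
  A^-2: L=3 ×48, L=5 ×8
  A^-4: L=4 ×27, L=6 ×1
  A^-6: L=5 ×8
  A^-8: L=6 ×1
Each group contributes A^e * Σ count * d^(L-1):
Powers of d = -A^2 - A^-2: d^2 = A^4 + 2 + A^-4; d^3 = -A^6 - 3*A^2 - 3*A^-2 - A^-6; d^4 = A^8 + 4*A^4 + 6 + 4*A^-4 + A^-8; d^5 = -A^10 - 5*A^6 - 10*A^2 - 10*A^-2 - 5*A^-6 - A^-10.
  A^8 * (d^3) = -A^14 - 3*A^10 - 3*A^6 - A^2
  A^6 * (8*d^2) = 8*A^10 + 16*A^6 + 8*A^2
  A^4 * (22*d + 6*d^3) = -6*A^10 - 40*A^6 - 40*A^2 - 6*A^-2
  A^2 * (23 + 29*d^2 + 4*d^4) = 4*A^10 + 45*A^6 + 105*A^2 + 45*A^-2 + 4*A^-6
  A^0 * (47*d + 22*d^3 + d^5) = -A^10 - 27*A^6 - 123*A^2 - 123*A^-2 - 27*A^-6 - A^-10
  A^-2 * (48*d^2 + 8*d^4) = 8*A^6 + 80*A^2 + 144*A^-2 + 80*A^-6 + 8*A^-10
  A^-4 * (27*d^3 + d^5) = -A^6 - 32*A^2 - 91*A^-2 - 91*A^-6 - 32*A^-10 - A^-14
  A^-6 * (8*d^4) = 8*A^2 + 32*A^-2 + 48*A^-6 + 32*A^-10 + 8*A^-14
  A^-8 * (d^5) = -A^2 - 5*A^-2 - 10*A^-6 - 10*A^-10 - 5*A^-14 - A^-18
Summing the groups: <K> = -A^14 + 2*A^10 - 2*A^6 + 4*A^2 - 4*A^-2 + 4*A^-6 - 3*A^-10 + 2*A^-14 - A^-18
Normalise by the writhe: (-A^3)^(-w) = (-A^3)^(-2) = A^-6, so f(A) = A^-6 * <K> = -A^8 + 2*A^4 - 2 + 4*A^-4 - 4*A^-8 + 4*A^-12 - 3*A^-16 + 2*A^-20 - A^-24.
Substitute A = t^(-1/4), i.e. A^e → t^(-e/4): V(t) = -t^6 + 2*t^5 - 3*t^4 + 4*t^3 - 4*t^2 + 4*t - 2 + 2*t^-1 - t^-2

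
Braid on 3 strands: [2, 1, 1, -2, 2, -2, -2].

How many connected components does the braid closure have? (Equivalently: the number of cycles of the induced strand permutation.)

2

Derivation:
Track the strand permutation on 3 strands, starting from identity.
  step 1: s2 swaps positions 2,3 -> [1 3 2]
  step 2: s1 swaps positions 1,2 -> [3 1 2]
  step 3: s1 swaps positions 1,2 -> [1 3 2]
  step 4: s2^-1 swaps positions 2,3 -> [1 2 3]
  step 5: s2 swaps positions 2,3 -> [1 3 2]
  step 6: s2^-1 swaps positions 2,3 -> [1 2 3]
  step 7: s2^-1 swaps positions 2,3 -> [1 3 2]
Final permutation (position -> original strand): [1 3 2]
Closure components = cycle count of this permutation = 2.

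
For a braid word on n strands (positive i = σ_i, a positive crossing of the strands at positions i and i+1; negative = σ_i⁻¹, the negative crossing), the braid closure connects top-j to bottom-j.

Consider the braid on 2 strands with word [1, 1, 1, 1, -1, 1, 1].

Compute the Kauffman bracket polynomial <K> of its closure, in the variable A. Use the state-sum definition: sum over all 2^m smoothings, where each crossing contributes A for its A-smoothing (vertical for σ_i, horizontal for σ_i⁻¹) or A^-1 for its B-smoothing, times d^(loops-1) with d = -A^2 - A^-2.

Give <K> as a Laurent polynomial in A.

-A^7 - A^-1 + A^-5 - A^-9 + A^-13

Derivation:
First cancel adjacent σ_i σ_i⁻¹ pairs (Reidemeister II — same braid, same closure): s1 s1 s1 s1 s1^-1 s1 s1 → s1 s1 s1 s1 s1.
Braid: s1 s1 s1 s1 s1 on 2 strands, 5 crossings.
Writhe w = (#positive) - (#negative) = 5 - 0 = 5.
Enumerate smoothing states for the bracket polynomial. There are 2^5 = 32 states.
Each crossing splits two ways (0=vertical, 1=horizontal). The state's weight is A^(#A-smoothings - #B-smoothings) * d^(loops - 1).
  state 00000: A-exp=+5, loops=2, term = A^5 * d^1
  state 00001: A-exp=+3, loops=1, term = A^3 * d^0
  state 00010: A-exp=+3, loops=1, term = A^3 * d^0
  state 00011: A-exp=+1, loops=2, term = A^1 * d^1
  state 00100: A-exp=+3, loops=1, term = A^3 * d^0
  state 00101: A-exp=+1, loops=2, term = A^1 * d^1
  state 00110: A-exp=+1, loops=2, term = A^1 * d^1
  state 00111: A-exp=-1, loops=3, term = A^-1 * d^2
  state 01000: A-exp=+3, loops=1, term = A^3 * d^0
  state 01001: A-exp=+1, loops=2, term = A^1 * d^1
  state 01010: A-exp=+1, loops=2, term = A^1 * d^1
  state 01011: A-exp=-1, loops=3, term = A^-1 * d^2
  state 01100: A-exp=+1, loops=2, term = A^1 * d^1
  state 01101: A-exp=-1, loops=3, term = A^-1 * d^2
  state 01110: A-exp=-1, loops=3, term = A^-1 * d^2
  state 01111: A-exp=-3, loops=4, term = A^-3 * d^3
  state 10000: A-exp=+3, loops=1, term = A^3 * d^0
  state 10001: A-exp=+1, loops=2, term = A^1 * d^1
  state 10010: A-exp=+1, loops=2, term = A^1 * d^1
  state 10011: A-exp=-1, loops=3, term = A^-1 * d^2
  state 10100: A-exp=+1, loops=2, term = A^1 * d^1
  state 10101: A-exp=-1, loops=3, term = A^-1 * d^2
  state 10110: A-exp=-1, loops=3, term = A^-1 * d^2
  state 10111: A-exp=-3, loops=4, term = A^-3 * d^3
  state 11000: A-exp=+1, loops=2, term = A^1 * d^1
  state 11001: A-exp=-1, loops=3, term = A^-1 * d^2
  state 11010: A-exp=-1, loops=3, term = A^-1 * d^2
  state 11011: A-exp=-3, loops=4, term = A^-3 * d^3
  state 11100: A-exp=-1, loops=3, term = A^-1 * d^2
  state 11101: A-exp=-3, loops=4, term = A^-3 * d^3
  state 11110: A-exp=-3, loops=4, term = A^-3 * d^3
  state 11111: A-exp=-5, loops=5, term = A^-5 * d^4
Collect the terms by A-exponent (count of states per loop number):
Powers of d = -A^2 - A^-2: d^2 = A^4 + 2 + A^-4; d^3 = -A^6 - 3*A^2 - 3*A^-2 - A^-6; d^4 = A^8 + 4*A^4 + 6 + 4*A^-4 + A^-8.
  A^5 * (d) = -A^7 - A^3
  A^3 * (5) = 5*A^3
  A^1 * (10*d) = -10*A^3 - 10*A^-1
  A^-1 * (10*d^2) = 10*A^3 + 20*A^-1 + 10*A^-5
  A^-3 * (5*d^3) = -5*A^3 - 15*A^-1 - 15*A^-5 - 5*A^-9
  A^-5 * (d^4) = A^3 + 4*A^-1 + 6*A^-5 + 4*A^-9 + A^-13
Summing the groups: <K> = -A^7 - A^-1 + A^-5 - A^-9 + A^-13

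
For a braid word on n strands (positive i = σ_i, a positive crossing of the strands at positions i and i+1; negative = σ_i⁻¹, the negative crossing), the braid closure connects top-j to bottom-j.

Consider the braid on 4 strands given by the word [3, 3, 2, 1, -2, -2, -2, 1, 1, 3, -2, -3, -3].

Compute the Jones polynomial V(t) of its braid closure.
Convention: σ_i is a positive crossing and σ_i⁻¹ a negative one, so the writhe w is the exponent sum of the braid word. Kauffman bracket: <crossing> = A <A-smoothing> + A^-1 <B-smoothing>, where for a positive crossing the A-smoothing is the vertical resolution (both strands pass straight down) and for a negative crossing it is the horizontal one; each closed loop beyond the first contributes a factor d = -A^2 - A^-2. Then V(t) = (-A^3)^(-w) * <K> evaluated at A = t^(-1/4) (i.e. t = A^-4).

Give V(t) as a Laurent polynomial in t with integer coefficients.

The presented braid s3 s3 s2 s1 s2^-1 s2^-1 s2^-1 s1 s1 s3 s2^-1 s3^-1 s3^-1 on 4 strands reduces by inverse Markov moves (closure unchanged at each step):
  Deconjugate: the word is γ·β·γ⁻¹ with γ = s3 (prefix) and γ⁻¹ = s3^-1 (suffix); strip both.
  Deconjugate: the word is γ·β·γ⁻¹ with γ = s3 s2 (prefix) and γ⁻¹ = s2^-1 s3^-1 (suffix); strip both.
  Destabilize: the word has the form β·s3 where s3 occurs only as the final letter (β ∈ B_3); drop it and the last strand → 3 strands.
Reduced to β = s1 s2^-1 s2^-1 s2^-1 s1 s1 on 3 strands, 6 crossings.
Compute on β:
Braid: s1 s2^-1 s2^-1 s2^-1 s1 s1 on 3 strands, 6 crossings.
Writhe w = (#positive) - (#negative) = 3 - 3 = 0.
State-sum expansion of <K>. There are 2^6 = 64 states.
For each crossing: s=0 is the vertical smoothing, s=1 horizontal. Crossing k contributes A^(sign_k * (1 - 2*s_k)); loop factor d = -A^2 - A^-2.
Tabulate the states by total A-exponent and number of loops L (A-exp: L × count):
  A^6: L=4 ×1
  A^4: L=3 ×6
  A^2: L=2 ×12, L=4 ×3
  A^0: L=1 ×9, L=3 ×10, L=5 ×1
  A^-2: L=2 ×12, L=4 ×3
  A^-4: L=3 ×6
  A^-6: L=4 ×1
Each group contributes A^e * Σ count * d^(L-1):
Powers of d = -A^2 - A^-2: d^2 = A^4 + 2 + A^-4; d^3 = -A^6 - 3*A^2 - 3*A^-2 - A^-6; d^4 = A^8 + 4*A^4 + 6 + 4*A^-4 + A^-8.
  A^6 * (d^3) = -A^12 - 3*A^8 - 3*A^4 - 1
  A^4 * (6*d^2) = 6*A^8 + 12*A^4 + 6
  A^2 * (12*d + 3*d^3) = -3*A^8 - 21*A^4 - 21 - 3*A^-4
  A^0 * (9 + 10*d^2 + d^4) = A^8 + 14*A^4 + 35 + 14*A^-4 + A^-8
  A^-2 * (12*d + 3*d^3) = -3*A^4 - 21 - 21*A^-4 - 3*A^-8
  A^-4 * (6*d^2) = 6 + 12*A^-4 + 6*A^-8
  A^-6 * (d^3) = -1 - 3*A^-4 - 3*A^-8 - A^-12
Summing the groups: <K> = -A^12 + A^8 - A^4 + 3 - A^-4 + A^-8 - A^-12
Normalise by the writhe: (-A^3)^(-w) = (-A^3)^(0) = 1, so f(A) = 1 * <K> = -A^12 + A^8 - A^4 + 3 - A^-4 + A^-8 - A^-12.
Substitute A = t^(-1/4), i.e. A^e → t^(-e/4): V(t) = -t^3 + t^2 - t + 3 - t^-1 + t^-2 - t^-3

Answer: -t^3 + t^2 - t + 3 - t^-1 + t^-2 - t^-3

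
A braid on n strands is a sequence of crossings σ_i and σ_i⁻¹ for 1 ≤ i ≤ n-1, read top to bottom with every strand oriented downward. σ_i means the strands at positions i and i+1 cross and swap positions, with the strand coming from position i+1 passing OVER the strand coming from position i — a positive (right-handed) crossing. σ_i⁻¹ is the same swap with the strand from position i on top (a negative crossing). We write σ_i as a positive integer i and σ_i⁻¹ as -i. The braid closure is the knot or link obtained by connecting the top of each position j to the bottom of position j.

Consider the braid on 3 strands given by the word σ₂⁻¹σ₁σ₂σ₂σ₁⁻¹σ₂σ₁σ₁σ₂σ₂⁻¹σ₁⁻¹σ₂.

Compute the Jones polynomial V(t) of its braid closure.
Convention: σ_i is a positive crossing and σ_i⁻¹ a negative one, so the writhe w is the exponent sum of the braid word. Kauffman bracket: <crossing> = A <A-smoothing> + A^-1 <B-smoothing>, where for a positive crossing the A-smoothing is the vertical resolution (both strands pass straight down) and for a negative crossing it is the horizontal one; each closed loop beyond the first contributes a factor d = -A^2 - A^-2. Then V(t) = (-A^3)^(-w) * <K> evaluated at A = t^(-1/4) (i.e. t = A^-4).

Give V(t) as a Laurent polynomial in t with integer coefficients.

-t^6 + t^5 - t^4 + 2*t^3 - t^2 + t

Derivation:
The presented braid s2^-1 s1 s2 s2 s1^-1 s2 s1 s1 s2 s2^-1 s1^-1 s2 on 3 strands reduces by inverse Markov moves (closure unchanged at each step):
  Deconjugate: the word is γ·β·γ⁻¹ with γ = s2^-1 (prefix) and γ⁻¹ = s2 (suffix); strip both.
  Deconjugate: the word is γ·β·γ⁻¹ with γ = s1 s2 (prefix) and γ⁻¹ = s2^-1 s1^-1 (suffix); strip both.
Reduced to β = s2 s1^-1 s2 s1 s1 s2 on 3 strands, 6 crossings.
Compute on β:
Braid: s2 s1^-1 s2 s1 s1 s2 on 3 strands, 6 crossings.
Writhe w = (#positive) - (#negative) = 5 - 1 = 4.
State-sum expansion of <K>. There are 2^6 = 64 states.
Each crossing splits two ways (0=vertical, 1=horizontal). The state's weight is A^(#A-smoothings - #B-smoothings) * d^(loops - 1).
Tabulate the states by total A-exponent and number of loops L (A-exp: L × count):
  A^6: L=2 ×1
  A^4: L=1 ×3, L=3 ×3
  A^2: L=2 ×14, L=4 ×1
  A^0: L=1 ×10, L=3 ×10
  A^-2: L=2 ×13, L=4 ×2
  A^-4: L=3 ×6
  A^-6: L=4 ×1
Each group contributes A^e * Σ count * d^(L-1):
Powers of d = -A^2 - A^-2: d^2 = A^4 + 2 + A^-4; d^3 = -A^6 - 3*A^2 - 3*A^-2 - A^-6.
  A^6 * (d) = -A^8 - A^4
  A^4 * (3 + 3*d^2) = 3*A^8 + 9*A^4 + 3
  A^2 * (14*d + d^3) = -A^8 - 17*A^4 - 17 - A^-4
  A^0 * (10 + 10*d^2) = 10*A^4 + 30 + 10*A^-4
  A^-2 * (13*d + 2*d^3) = -2*A^4 - 19 - 19*A^-4 - 2*A^-8
  A^-4 * (6*d^2) = 6 + 12*A^-4 + 6*A^-8
  A^-6 * (d^3) = -1 - 3*A^-4 - 3*A^-8 - A^-12
Summing the groups: <K> = A^8 - A^4 + 2 - A^-4 + A^-8 - A^-12
Normalise by the writhe: (-A^3)^(-w) = (-A^3)^(-4) = A^-12, so f(A) = A^-12 * <K> = A^-4 - A^-8 + 2*A^-12 - A^-16 + A^-20 - A^-24.
Substitute A = t^(-1/4), i.e. A^e → t^(-e/4): V(t) = -t^6 + t^5 - t^4 + 2*t^3 - t^2 + t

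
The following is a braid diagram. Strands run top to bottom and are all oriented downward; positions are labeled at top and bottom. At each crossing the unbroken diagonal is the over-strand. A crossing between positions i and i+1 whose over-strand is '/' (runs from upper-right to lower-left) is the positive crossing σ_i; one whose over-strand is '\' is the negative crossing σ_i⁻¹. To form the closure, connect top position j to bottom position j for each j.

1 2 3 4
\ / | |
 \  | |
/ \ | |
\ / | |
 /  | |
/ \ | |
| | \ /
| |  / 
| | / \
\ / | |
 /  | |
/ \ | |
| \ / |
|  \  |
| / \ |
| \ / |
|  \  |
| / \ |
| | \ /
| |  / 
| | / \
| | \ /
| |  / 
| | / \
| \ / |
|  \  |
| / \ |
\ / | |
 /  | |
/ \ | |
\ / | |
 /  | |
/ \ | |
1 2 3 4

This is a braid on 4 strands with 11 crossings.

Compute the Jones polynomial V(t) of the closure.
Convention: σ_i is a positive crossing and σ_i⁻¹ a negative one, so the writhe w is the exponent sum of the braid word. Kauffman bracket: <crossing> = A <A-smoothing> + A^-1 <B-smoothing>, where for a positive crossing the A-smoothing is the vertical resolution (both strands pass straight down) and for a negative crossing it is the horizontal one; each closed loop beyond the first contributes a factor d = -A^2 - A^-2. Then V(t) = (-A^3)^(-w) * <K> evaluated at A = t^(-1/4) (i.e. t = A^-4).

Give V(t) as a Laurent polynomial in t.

Reading the diagram top to bottom ('/'-over between positions i,i+1 = s_i, '\'-over = s_i^-1): braid word = s1^-1 s1 s3 s1 s2^-1 s2^-1 s3 s3 s2^-1 s1 s1.
The presented braid s1^-1 s1 s3 s1 s2^-1 s2^-1 s3 s3 s2^-1 s1 s1 on 4 strands reduces by inverse Markov moves (closure unchanged at each step):
  Deconjugate: the word is γ·β·γ⁻¹ with γ = s1^-1 (prefix) and γ⁻¹ = s1 (suffix); strip both.
Reduced to β = s1 s3 s1 s2^-1 s2^-1 s3 s3 s2^-1 s1 on 4 strands, 9 crossings.
Compute on β:
Braid: s1 s3 s1 s2^-1 s2^-1 s3 s3 s2^-1 s1 on 4 strands, 9 crossings.
Writhe w = (#positive) - (#negative) = 6 - 3 = 3.
State-sum expansion of <K>. There are 2^9 = 512 states.
For each crossing: s=0 is the vertical smoothing, s=1 horizontal. Crossing k contributes A^(sign_k * (1 - 2*s_k)); loop factor d = -A^2 - A^-2.
Tabulate the states by total A-exponent and number of loops L (A-exp: L × count):
  A^9: L=5 ×1
  A^7: L=4 ×9
  A^5: L=3 ×32, L=5 ×4
  A^3: L=2 ×55, L=4 ×28, L=6 ×1
  A^1: L=1 ×39, L=3 ×77, L=5 ×10
  A^-1: L=2 ×81, L=4 ×44, L=6 ×1
  A^-3: L=3 ×73, L=5 ×11
  A^-5: L=4 ×35, L=6 ×1
  A^-7: L=5 ×9
  A^-9: L=6 ×1
Each group contributes A^e * Σ count * d^(L-1):
Powers of d = -A^2 - A^-2: d^2 = A^4 + 2 + A^-4; d^3 = -A^6 - 3*A^2 - 3*A^-2 - A^-6; d^4 = A^8 + 4*A^4 + 6 + 4*A^-4 + A^-8; d^5 = -A^10 - 5*A^6 - 10*A^2 - 10*A^-2 - 5*A^-6 - A^-10.
  A^9 * (d^4) = A^17 + 4*A^13 + 6*A^9 + 4*A^5 + A
  A^7 * (9*d^3) = -9*A^13 - 27*A^9 - 27*A^5 - 9*A
  A^5 * (32*d^2 + 4*d^4) = 4*A^13 + 48*A^9 + 88*A^5 + 48*A + 4*A^-3
  A^3 * (55*d + 28*d^3 + d^5) = -A^13 - 33*A^9 - 149*A^5 - 149*A - 33*A^-3 - A^-7
  A^1 * (39 + 77*d^2 + 10*d^4) = 10*A^9 + 117*A^5 + 253*A + 117*A^-3 + 10*A^-7
  A^-1 * (81*d + 44*d^3 + d^5) = -A^9 - 49*A^5 - 223*A - 223*A^-3 - 49*A^-7 - A^-11
  A^-3 * (73*d^2 + 11*d^4) = 11*A^5 + 117*A + 212*A^-3 + 117*A^-7 + 11*A^-11
  A^-5 * (35*d^3 + d^5) = -A^5 - 40*A - 115*A^-3 - 115*A^-7 - 40*A^-11 - A^-15
  A^-7 * (9*d^4) = 9*A + 36*A^-3 + 54*A^-7 + 36*A^-11 + 9*A^-15
  A^-9 * (d^5) = -A - 5*A^-3 - 10*A^-7 - 10*A^-11 - 5*A^-15 - A^-19
Summing the groups: <K> = A^17 - 2*A^13 + 3*A^9 - 6*A^5 + 6*A - 7*A^-3 + 6*A^-7 - 4*A^-11 + 3*A^-15 - A^-19
Normalise by the writhe: (-A^3)^(-w) = (-A^3)^(-3) = -A^-9, so f(A) = -A^-9 * <K> = -A^8 + 2*A^4 - 3 + 6*A^-4 - 6*A^-8 + 7*A^-12 - 6*A^-16 + 4*A^-20 - 3*A^-24 + A^-28.
Substitute A = t^(-1/4), i.e. A^e → t^(-e/4): V(t) = t^7 - 3*t^6 + 4*t^5 - 6*t^4 + 7*t^3 - 6*t^2 + 6*t - 3 + 2*t^-1 - t^-2

Answer: t^7 - 3*t^6 + 4*t^5 - 6*t^4 + 7*t^3 - 6*t^2 + 6*t - 3 + 2*t^-1 - t^-2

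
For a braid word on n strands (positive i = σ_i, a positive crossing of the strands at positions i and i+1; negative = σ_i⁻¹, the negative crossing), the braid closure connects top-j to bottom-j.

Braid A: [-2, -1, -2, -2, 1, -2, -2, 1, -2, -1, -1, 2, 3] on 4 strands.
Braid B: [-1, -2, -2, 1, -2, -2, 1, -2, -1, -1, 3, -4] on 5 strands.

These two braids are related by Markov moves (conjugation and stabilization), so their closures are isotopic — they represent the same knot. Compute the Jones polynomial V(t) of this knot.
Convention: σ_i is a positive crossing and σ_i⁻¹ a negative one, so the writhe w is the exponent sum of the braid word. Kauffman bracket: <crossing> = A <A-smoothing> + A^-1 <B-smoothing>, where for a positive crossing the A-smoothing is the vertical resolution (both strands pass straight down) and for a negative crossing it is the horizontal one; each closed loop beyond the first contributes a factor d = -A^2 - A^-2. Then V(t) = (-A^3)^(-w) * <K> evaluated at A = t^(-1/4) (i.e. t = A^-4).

2*t^-2 - 3*t^-3 + 6*t^-4 - 7*t^-5 + 7*t^-6 - 7*t^-7 + 5*t^-8 - 3*t^-9 + t^-10

Derivation:
Markov-equivalent braids have isotopic closures, hence identical knot invariants. Strip the Markov moves from each word to reach a common short braid β, then compute V(t) once on β.
Braid A: s2^-1 s1^-1 s2^-1 s2^-1 s1 s2^-1 s2^-1 s1 s2^-1 s1^-1 s1^-1 s2 s3 on 4 strands reduces by inverse Markov moves (closure unchanged at each step):
  Destabilize: the word has the form β·s3 where s3 occurs only as the final letter (β ∈ B_3); drop it and the last strand → 3 strands.
  Deconjugate: the word is γ·β·γ⁻¹ with γ = s2^-1 (prefix) and γ⁻¹ = s2 (suffix); strip both.
Reduced to β = s1^-1 s2^-1 s2^-1 s1 s2^-1 s2^-1 s1 s2^-1 s1^-1 s1^-1 on 3 strands, 10 crossings.
Braid B: s1^-1 s2^-1 s2^-1 s1 s2^-1 s2^-1 s1 s2^-1 s1^-1 s1^-1 s3 s4^-1 on 5 strands reduces by inverse Markov moves (closure unchanged at each step):
  Destabilize: the word has the form β·s4^-1 where s4^-1 occurs only as the final letter (β ∈ B_4); drop it and the last strand → 4 strands.
  Destabilize: the word has the form β·s3 where s3 occurs only as the final letter (β ∈ B_3); drop it and the last strand → 3 strands.
Reduced to β = s1^-1 s2^-1 s2^-1 s1 s2^-1 s2^-1 s1 s2^-1 s1^-1 s1^-1 on 3 strands, 10 crossings.
Both give the same β = s1^-1 s2^-1 s2^-1 s1 s2^-1 s2^-1 s1 s2^-1 s1^-1 s1^-1 on 3 strands, so one state sum suffices:
Braid: s1^-1 s2^-1 s2^-1 s1 s2^-1 s2^-1 s1 s2^-1 s1^-1 s1^-1 on 3 strands, 10 crossings.
Writhe w = (#positive) - (#negative) = 2 - 8 = -6.
Computing the Kauffman bracket via state sum. There are 2^10 = 1024 states.
For each crossing: s=0 is the vertical smoothing, s=1 horizontal. Crossing k contributes A^(sign_k * (1 - 2*s_k)); loop factor d = -A^2 - A^-2.
Tabulate the states by total A-exponent and number of loops L (A-exp: L × count):
  A^10: L=7 ×1
  A^8: L=6 ×10
  A^6: L=5 ×44, L=7 ×1
  A^4: L=4 ×110, L=6 ×10
  A^2: L=3 ×166, L=5 ×44
  A^0: L=2 ×144, L=4 ×106, L=6 ×2
  A^-2: L=1 ×57, L=3 ×140, L=5 ×13
  A^-4: L=2 ×91, L=4 ×28, L=6 ×1
  A^-6: L=1 ×16, L=3 ×26, L=5 ×3
  A^-8: L=2 ×7, L=4 ×3
  A^-10: L=3 ×1
Each group contributes A^e * Σ count * d^(L-1):
Powers of d = -A^2 - A^-2: d^2 = A^4 + 2 + A^-4; d^3 = -A^6 - 3*A^2 - 3*A^-2 - A^-6; d^4 = A^8 + 4*A^4 + 6 + 4*A^-4 + A^-8; d^5 = -A^10 - 5*A^6 - 10*A^2 - 10*A^-2 - 5*A^-6 - A^-10; d^6 = A^12 + 6*A^8 + 15*A^4 + 20 + 15*A^-4 + 6*A^-8 + A^-12.
  A^10 * (d^6) = A^22 + 6*A^18 + 15*A^14 + 20*A^10 + 15*A^6 + 6*A^2 + A^-2
  A^8 * (10*d^5) = -10*A^18 - 50*A^14 - 100*A^10 - 100*A^6 - 50*A^2 - 10*A^-2
  A^6 * (44*d^4 + d^6) = A^18 + 50*A^14 + 191*A^10 + 284*A^6 + 191*A^2 + 50*A^-2 + A^-6
  A^4 * (110*d^3 + 10*d^5) = -10*A^14 - 160*A^10 - 430*A^6 - 430*A^2 - 160*A^-2 - 10*A^-6
  A^2 * (166*d^2 + 44*d^4) = 44*A^10 + 342*A^6 + 596*A^2 + 342*A^-2 + 44*A^-6
  A^0 * (144*d + 106*d^3 + 2*d^5) = -2*A^10 - 116*A^6 - 482*A^2 - 482*A^-2 - 116*A^-6 - 2*A^-10
  A^-2 * (57 + 140*d^2 + 13*d^4) = 13*A^6 + 192*A^2 + 415*A^-2 + 192*A^-6 + 13*A^-10
  A^-4 * (91*d + 28*d^3 + d^5) = -A^6 - 33*A^2 - 185*A^-2 - 185*A^-6 - 33*A^-10 - A^-14
  A^-6 * (16 + 26*d^2 + 3*d^4) = 3*A^2 + 38*A^-2 + 86*A^-6 + 38*A^-10 + 3*A^-14
  A^-8 * (7*d + 3*d^3) = -3*A^-2 - 16*A^-6 - 16*A^-10 - 3*A^-14
  A^-10 * (d^2) = A^-6 + 2*A^-10 + A^-14
Summing the groups: <K> = A^22 - 3*A^18 + 5*A^14 - 7*A^10 + 7*A^6 - 7*A^2 + 6*A^-2 - 3*A^-6 + 2*A^-10
Normalise by the writhe: (-A^3)^(-w) = (-A^3)^(6) = A^18, so f(A) = A^18 * <K> = A^40 - 3*A^36 + 5*A^32 - 7*A^28 + 7*A^24 - 7*A^20 + 6*A^16 - 3*A^12 + 2*A^8.
Substitute A = t^(-1/4), i.e. A^e → t^(-e/4): V(t) = 2*t^-2 - 3*t^-3 + 6*t^-4 - 7*t^-5 + 7*t^-6 - 7*t^-7 + 5*t^-8 - 3*t^-9 + t^-10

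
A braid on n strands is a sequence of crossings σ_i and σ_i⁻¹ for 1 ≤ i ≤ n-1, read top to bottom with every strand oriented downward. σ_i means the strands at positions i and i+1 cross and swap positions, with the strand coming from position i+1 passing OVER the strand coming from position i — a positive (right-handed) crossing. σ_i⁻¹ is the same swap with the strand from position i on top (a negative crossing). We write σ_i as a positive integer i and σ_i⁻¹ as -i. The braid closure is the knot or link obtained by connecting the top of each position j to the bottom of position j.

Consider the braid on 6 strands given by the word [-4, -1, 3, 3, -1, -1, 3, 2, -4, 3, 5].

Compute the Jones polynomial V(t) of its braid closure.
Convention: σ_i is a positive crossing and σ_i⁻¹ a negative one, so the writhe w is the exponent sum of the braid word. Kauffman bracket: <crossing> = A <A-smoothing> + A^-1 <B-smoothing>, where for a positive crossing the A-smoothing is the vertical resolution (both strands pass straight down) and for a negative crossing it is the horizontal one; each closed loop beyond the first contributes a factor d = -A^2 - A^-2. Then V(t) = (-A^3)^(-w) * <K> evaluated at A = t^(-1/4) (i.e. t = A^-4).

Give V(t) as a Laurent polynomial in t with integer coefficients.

t^4 - 2*t^3 + 3*t^2 - 5*t + 6 - 5*t^-1 + 5*t^-2 - 3*t^-3 + 2*t^-4 - t^-5

Derivation:
The presented braid s4^-1 s1^-1 s3 s3 s1^-1 s1^-1 s3 s2 s4^-1 s3 s5 on 6 strands reduces by inverse Markov moves (closure unchanged at each step):
  Destabilize: the word has the form β·s5 where s5 occurs only as the final letter (β ∈ B_5); drop it and the last strand → 5 strands.
Reduced to β = s4^-1 s1^-1 s3 s3 s1^-1 s1^-1 s3 s2 s4^-1 s3 on 5 strands, 10 crossings.
Compute on β:
Braid: s4^-1 s1^-1 s3 s3 s1^-1 s1^-1 s3 s2 s4^-1 s3 on 5 strands, 10 crossings.
Writhe w = (#positive) - (#negative) = 5 - 5 = 0.
Computing the Kauffman bracket via state sum. There are 2^10 = 1024 states.
Each crossing splits two ways (0=vertical, 1=horizontal). The state's weight is A^(#A-smoothings - #B-smoothings) * d^(loops - 1).
Tabulate the states by total A-exponent and number of loops L (A-exp: L × count):
  A^10: L=6 ×1
  A^8: L=5 ×10
  A^6: L=4 ×41, L=6 ×4
  A^4: L=3 ×83, L=5 ×36, L=7 ×1
  A^2: L=2 ×84, L=4 ×107, L=6 ×19
  A^0: L=1 ×33, L=3 ×143, L=5 ×70, L=7 ×6
  A^-2: L=2 ×68, L=4 ×116, L=6 ×25, L=8 ×1
  A^-4: L=3 ×64, L=5 ×52, L=7 ×4
  A^-6: L=4 ×33, L=6 ×12
  A^-8: L=5 ×9, L=7 ×1
  A^-10: L=6 ×1
Each group contributes A^e * Σ count * d^(L-1):
Powers of d = -A^2 - A^-2: d^2 = A^4 + 2 + A^-4; d^3 = -A^6 - 3*A^2 - 3*A^-2 - A^-6; d^4 = A^8 + 4*A^4 + 6 + 4*A^-4 + A^-8; d^5 = -A^10 - 5*A^6 - 10*A^2 - 10*A^-2 - 5*A^-6 - A^-10; d^6 = A^12 + 6*A^8 + 15*A^4 + 20 + 15*A^-4 + 6*A^-8 + A^-12; d^7 = -A^14 - 7*A^10 - 21*A^6 - 35*A^2 - 35*A^-2 - 21*A^-6 - 7*A^-10 - A^-14.
  A^10 * (d^5) = -A^20 - 5*A^16 - 10*A^12 - 10*A^8 - 5*A^4 - 1
  A^8 * (10*d^4) = 10*A^16 + 40*A^12 + 60*A^8 + 40*A^4 + 10
  A^6 * (41*d^3 + 4*d^5) = -4*A^16 - 61*A^12 - 163*A^8 - 163*A^4 - 61 - 4*A^-4
  A^4 * (83*d^2 + 36*d^4 + d^6) = A^16 + 42*A^12 + 242*A^8 + 402*A^4 + 242 + 42*A^-4 + A^-8
  A^2 * (84*d + 107*d^3 + 19*d^5) = -19*A^12 - 202*A^8 - 595*A^4 - 595 - 202*A^-4 - 19*A^-8
  A^0 * (33 + 143*d^2 + 70*d^4 + 6*d^6) = 6*A^12 + 106*A^8 + 513*A^4 + 859 + 513*A^-4 + 106*A^-8 + 6*A^-12
  A^-2 * (68*d + 116*d^3 + 25*d^5 + d^7) = -A^12 - 32*A^8 - 262*A^4 - 701 - 701*A^-4 - 262*A^-8 - 32*A^-12 - A^-16
  A^-4 * (64*d^2 + 52*d^4 + 4*d^6) = 4*A^8 + 76*A^4 + 332 + 520*A^-4 + 332*A^-8 + 76*A^-12 + 4*A^-16
  A^-6 * (33*d^3 + 12*d^5) = -12*A^4 - 93 - 219*A^-4 - 219*A^-8 - 93*A^-12 - 12*A^-16
  A^-8 * (9*d^4 + d^6) = A^4 + 15 + 51*A^-4 + 74*A^-8 + 51*A^-12 + 15*A^-16 + A^-20
  A^-10 * (d^5) = -1 - 5*A^-4 - 10*A^-8 - 10*A^-12 - 5*A^-16 - A^-20
Summing the groups: <K> = -A^20 + 2*A^16 - 3*A^12 + 5*A^8 - 5*A^4 + 6 - 5*A^-4 + 3*A^-8 - 2*A^-12 + A^-16
Normalise by the writhe: (-A^3)^(-w) = (-A^3)^(0) = 1, so f(A) = 1 * <K> = -A^20 + 2*A^16 - 3*A^12 + 5*A^8 - 5*A^4 + 6 - 5*A^-4 + 3*A^-8 - 2*A^-12 + A^-16.
Substitute A = t^(-1/4), i.e. A^e → t^(-e/4): V(t) = t^4 - 2*t^3 + 3*t^2 - 5*t + 6 - 5*t^-1 + 5*t^-2 - 3*t^-3 + 2*t^-4 - t^-5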